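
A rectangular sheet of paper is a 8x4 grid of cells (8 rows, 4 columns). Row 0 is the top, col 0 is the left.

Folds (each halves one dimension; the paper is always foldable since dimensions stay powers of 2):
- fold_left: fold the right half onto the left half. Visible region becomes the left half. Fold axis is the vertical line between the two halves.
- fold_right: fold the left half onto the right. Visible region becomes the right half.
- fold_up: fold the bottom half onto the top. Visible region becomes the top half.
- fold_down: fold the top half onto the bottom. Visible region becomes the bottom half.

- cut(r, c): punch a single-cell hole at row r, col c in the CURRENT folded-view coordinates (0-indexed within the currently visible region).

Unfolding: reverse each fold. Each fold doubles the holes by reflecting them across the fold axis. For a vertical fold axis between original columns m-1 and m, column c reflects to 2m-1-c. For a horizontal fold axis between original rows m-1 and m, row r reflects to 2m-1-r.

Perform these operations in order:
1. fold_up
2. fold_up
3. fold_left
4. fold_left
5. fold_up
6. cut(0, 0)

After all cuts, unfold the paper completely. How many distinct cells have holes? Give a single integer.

Op 1 fold_up: fold axis h@4; visible region now rows[0,4) x cols[0,4) = 4x4
Op 2 fold_up: fold axis h@2; visible region now rows[0,2) x cols[0,4) = 2x4
Op 3 fold_left: fold axis v@2; visible region now rows[0,2) x cols[0,2) = 2x2
Op 4 fold_left: fold axis v@1; visible region now rows[0,2) x cols[0,1) = 2x1
Op 5 fold_up: fold axis h@1; visible region now rows[0,1) x cols[0,1) = 1x1
Op 6 cut(0, 0): punch at orig (0,0); cuts so far [(0, 0)]; region rows[0,1) x cols[0,1) = 1x1
Unfold 1 (reflect across h@1): 2 holes -> [(0, 0), (1, 0)]
Unfold 2 (reflect across v@1): 4 holes -> [(0, 0), (0, 1), (1, 0), (1, 1)]
Unfold 3 (reflect across v@2): 8 holes -> [(0, 0), (0, 1), (0, 2), (0, 3), (1, 0), (1, 1), (1, 2), (1, 3)]
Unfold 4 (reflect across h@2): 16 holes -> [(0, 0), (0, 1), (0, 2), (0, 3), (1, 0), (1, 1), (1, 2), (1, 3), (2, 0), (2, 1), (2, 2), (2, 3), (3, 0), (3, 1), (3, 2), (3, 3)]
Unfold 5 (reflect across h@4): 32 holes -> [(0, 0), (0, 1), (0, 2), (0, 3), (1, 0), (1, 1), (1, 2), (1, 3), (2, 0), (2, 1), (2, 2), (2, 3), (3, 0), (3, 1), (3, 2), (3, 3), (4, 0), (4, 1), (4, 2), (4, 3), (5, 0), (5, 1), (5, 2), (5, 3), (6, 0), (6, 1), (6, 2), (6, 3), (7, 0), (7, 1), (7, 2), (7, 3)]

Answer: 32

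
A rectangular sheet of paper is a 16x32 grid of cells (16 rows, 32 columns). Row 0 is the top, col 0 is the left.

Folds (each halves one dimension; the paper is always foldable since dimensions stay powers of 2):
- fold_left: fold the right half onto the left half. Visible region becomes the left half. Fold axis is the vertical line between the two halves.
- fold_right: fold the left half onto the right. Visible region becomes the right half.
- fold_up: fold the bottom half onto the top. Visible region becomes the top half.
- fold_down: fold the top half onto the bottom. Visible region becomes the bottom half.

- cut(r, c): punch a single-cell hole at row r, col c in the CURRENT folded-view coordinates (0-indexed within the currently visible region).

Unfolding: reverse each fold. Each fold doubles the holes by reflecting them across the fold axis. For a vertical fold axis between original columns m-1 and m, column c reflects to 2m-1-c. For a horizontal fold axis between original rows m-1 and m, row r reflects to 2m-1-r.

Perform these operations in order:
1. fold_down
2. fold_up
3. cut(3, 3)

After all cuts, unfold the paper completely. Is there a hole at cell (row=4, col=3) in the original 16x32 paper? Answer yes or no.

Answer: yes

Derivation:
Op 1 fold_down: fold axis h@8; visible region now rows[8,16) x cols[0,32) = 8x32
Op 2 fold_up: fold axis h@12; visible region now rows[8,12) x cols[0,32) = 4x32
Op 3 cut(3, 3): punch at orig (11,3); cuts so far [(11, 3)]; region rows[8,12) x cols[0,32) = 4x32
Unfold 1 (reflect across h@12): 2 holes -> [(11, 3), (12, 3)]
Unfold 2 (reflect across h@8): 4 holes -> [(3, 3), (4, 3), (11, 3), (12, 3)]
Holes: [(3, 3), (4, 3), (11, 3), (12, 3)]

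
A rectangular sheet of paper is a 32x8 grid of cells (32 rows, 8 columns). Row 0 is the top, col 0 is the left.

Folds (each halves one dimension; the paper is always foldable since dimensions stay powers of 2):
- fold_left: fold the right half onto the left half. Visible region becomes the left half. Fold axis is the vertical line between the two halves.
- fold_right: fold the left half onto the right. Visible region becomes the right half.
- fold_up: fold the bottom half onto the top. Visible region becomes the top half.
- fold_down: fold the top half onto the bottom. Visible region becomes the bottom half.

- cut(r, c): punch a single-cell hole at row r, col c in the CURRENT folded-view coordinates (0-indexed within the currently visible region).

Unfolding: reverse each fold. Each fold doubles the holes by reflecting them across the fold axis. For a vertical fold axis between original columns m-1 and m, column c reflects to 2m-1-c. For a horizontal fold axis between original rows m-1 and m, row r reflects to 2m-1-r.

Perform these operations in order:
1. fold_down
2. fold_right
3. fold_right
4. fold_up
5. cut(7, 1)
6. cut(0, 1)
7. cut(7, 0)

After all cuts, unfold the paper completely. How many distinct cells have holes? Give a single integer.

Op 1 fold_down: fold axis h@16; visible region now rows[16,32) x cols[0,8) = 16x8
Op 2 fold_right: fold axis v@4; visible region now rows[16,32) x cols[4,8) = 16x4
Op 3 fold_right: fold axis v@6; visible region now rows[16,32) x cols[6,8) = 16x2
Op 4 fold_up: fold axis h@24; visible region now rows[16,24) x cols[6,8) = 8x2
Op 5 cut(7, 1): punch at orig (23,7); cuts so far [(23, 7)]; region rows[16,24) x cols[6,8) = 8x2
Op 6 cut(0, 1): punch at orig (16,7); cuts so far [(16, 7), (23, 7)]; region rows[16,24) x cols[6,8) = 8x2
Op 7 cut(7, 0): punch at orig (23,6); cuts so far [(16, 7), (23, 6), (23, 7)]; region rows[16,24) x cols[6,8) = 8x2
Unfold 1 (reflect across h@24): 6 holes -> [(16, 7), (23, 6), (23, 7), (24, 6), (24, 7), (31, 7)]
Unfold 2 (reflect across v@6): 12 holes -> [(16, 4), (16, 7), (23, 4), (23, 5), (23, 6), (23, 7), (24, 4), (24, 5), (24, 6), (24, 7), (31, 4), (31, 7)]
Unfold 3 (reflect across v@4): 24 holes -> [(16, 0), (16, 3), (16, 4), (16, 7), (23, 0), (23, 1), (23, 2), (23, 3), (23, 4), (23, 5), (23, 6), (23, 7), (24, 0), (24, 1), (24, 2), (24, 3), (24, 4), (24, 5), (24, 6), (24, 7), (31, 0), (31, 3), (31, 4), (31, 7)]
Unfold 4 (reflect across h@16): 48 holes -> [(0, 0), (0, 3), (0, 4), (0, 7), (7, 0), (7, 1), (7, 2), (7, 3), (7, 4), (7, 5), (7, 6), (7, 7), (8, 0), (8, 1), (8, 2), (8, 3), (8, 4), (8, 5), (8, 6), (8, 7), (15, 0), (15, 3), (15, 4), (15, 7), (16, 0), (16, 3), (16, 4), (16, 7), (23, 0), (23, 1), (23, 2), (23, 3), (23, 4), (23, 5), (23, 6), (23, 7), (24, 0), (24, 1), (24, 2), (24, 3), (24, 4), (24, 5), (24, 6), (24, 7), (31, 0), (31, 3), (31, 4), (31, 7)]

Answer: 48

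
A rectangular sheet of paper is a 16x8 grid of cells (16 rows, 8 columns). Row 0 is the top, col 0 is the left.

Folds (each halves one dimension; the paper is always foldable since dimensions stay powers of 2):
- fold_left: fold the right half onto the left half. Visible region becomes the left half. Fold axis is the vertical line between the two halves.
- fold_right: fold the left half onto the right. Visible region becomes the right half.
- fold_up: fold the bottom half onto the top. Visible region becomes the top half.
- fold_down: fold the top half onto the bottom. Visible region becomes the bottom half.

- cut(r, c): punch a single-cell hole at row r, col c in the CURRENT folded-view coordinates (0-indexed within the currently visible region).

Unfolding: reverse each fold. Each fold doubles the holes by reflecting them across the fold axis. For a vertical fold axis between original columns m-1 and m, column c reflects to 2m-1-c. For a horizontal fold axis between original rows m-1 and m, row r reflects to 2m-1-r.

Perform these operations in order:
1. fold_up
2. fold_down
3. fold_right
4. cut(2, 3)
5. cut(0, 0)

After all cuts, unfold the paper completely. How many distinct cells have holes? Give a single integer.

Op 1 fold_up: fold axis h@8; visible region now rows[0,8) x cols[0,8) = 8x8
Op 2 fold_down: fold axis h@4; visible region now rows[4,8) x cols[0,8) = 4x8
Op 3 fold_right: fold axis v@4; visible region now rows[4,8) x cols[4,8) = 4x4
Op 4 cut(2, 3): punch at orig (6,7); cuts so far [(6, 7)]; region rows[4,8) x cols[4,8) = 4x4
Op 5 cut(0, 0): punch at orig (4,4); cuts so far [(4, 4), (6, 7)]; region rows[4,8) x cols[4,8) = 4x4
Unfold 1 (reflect across v@4): 4 holes -> [(4, 3), (4, 4), (6, 0), (6, 7)]
Unfold 2 (reflect across h@4): 8 holes -> [(1, 0), (1, 7), (3, 3), (3, 4), (4, 3), (4, 4), (6, 0), (6, 7)]
Unfold 3 (reflect across h@8): 16 holes -> [(1, 0), (1, 7), (3, 3), (3, 4), (4, 3), (4, 4), (6, 0), (6, 7), (9, 0), (9, 7), (11, 3), (11, 4), (12, 3), (12, 4), (14, 0), (14, 7)]

Answer: 16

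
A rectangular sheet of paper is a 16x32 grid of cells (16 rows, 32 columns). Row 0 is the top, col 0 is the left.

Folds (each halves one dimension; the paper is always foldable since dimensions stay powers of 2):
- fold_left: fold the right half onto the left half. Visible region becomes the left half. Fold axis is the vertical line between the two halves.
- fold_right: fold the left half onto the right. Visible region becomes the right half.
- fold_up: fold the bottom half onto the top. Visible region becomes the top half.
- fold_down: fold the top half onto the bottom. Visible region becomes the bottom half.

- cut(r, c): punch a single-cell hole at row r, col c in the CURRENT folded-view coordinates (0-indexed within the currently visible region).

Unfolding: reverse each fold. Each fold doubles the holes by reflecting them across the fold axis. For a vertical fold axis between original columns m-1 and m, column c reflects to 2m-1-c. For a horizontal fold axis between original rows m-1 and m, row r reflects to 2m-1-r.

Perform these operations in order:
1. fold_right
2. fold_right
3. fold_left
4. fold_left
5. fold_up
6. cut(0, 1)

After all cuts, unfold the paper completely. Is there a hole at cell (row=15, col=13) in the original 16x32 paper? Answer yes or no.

Answer: yes

Derivation:
Op 1 fold_right: fold axis v@16; visible region now rows[0,16) x cols[16,32) = 16x16
Op 2 fold_right: fold axis v@24; visible region now rows[0,16) x cols[24,32) = 16x8
Op 3 fold_left: fold axis v@28; visible region now rows[0,16) x cols[24,28) = 16x4
Op 4 fold_left: fold axis v@26; visible region now rows[0,16) x cols[24,26) = 16x2
Op 5 fold_up: fold axis h@8; visible region now rows[0,8) x cols[24,26) = 8x2
Op 6 cut(0, 1): punch at orig (0,25); cuts so far [(0, 25)]; region rows[0,8) x cols[24,26) = 8x2
Unfold 1 (reflect across h@8): 2 holes -> [(0, 25), (15, 25)]
Unfold 2 (reflect across v@26): 4 holes -> [(0, 25), (0, 26), (15, 25), (15, 26)]
Unfold 3 (reflect across v@28): 8 holes -> [(0, 25), (0, 26), (0, 29), (0, 30), (15, 25), (15, 26), (15, 29), (15, 30)]
Unfold 4 (reflect across v@24): 16 holes -> [(0, 17), (0, 18), (0, 21), (0, 22), (0, 25), (0, 26), (0, 29), (0, 30), (15, 17), (15, 18), (15, 21), (15, 22), (15, 25), (15, 26), (15, 29), (15, 30)]
Unfold 5 (reflect across v@16): 32 holes -> [(0, 1), (0, 2), (0, 5), (0, 6), (0, 9), (0, 10), (0, 13), (0, 14), (0, 17), (0, 18), (0, 21), (0, 22), (0, 25), (0, 26), (0, 29), (0, 30), (15, 1), (15, 2), (15, 5), (15, 6), (15, 9), (15, 10), (15, 13), (15, 14), (15, 17), (15, 18), (15, 21), (15, 22), (15, 25), (15, 26), (15, 29), (15, 30)]
Holes: [(0, 1), (0, 2), (0, 5), (0, 6), (0, 9), (0, 10), (0, 13), (0, 14), (0, 17), (0, 18), (0, 21), (0, 22), (0, 25), (0, 26), (0, 29), (0, 30), (15, 1), (15, 2), (15, 5), (15, 6), (15, 9), (15, 10), (15, 13), (15, 14), (15, 17), (15, 18), (15, 21), (15, 22), (15, 25), (15, 26), (15, 29), (15, 30)]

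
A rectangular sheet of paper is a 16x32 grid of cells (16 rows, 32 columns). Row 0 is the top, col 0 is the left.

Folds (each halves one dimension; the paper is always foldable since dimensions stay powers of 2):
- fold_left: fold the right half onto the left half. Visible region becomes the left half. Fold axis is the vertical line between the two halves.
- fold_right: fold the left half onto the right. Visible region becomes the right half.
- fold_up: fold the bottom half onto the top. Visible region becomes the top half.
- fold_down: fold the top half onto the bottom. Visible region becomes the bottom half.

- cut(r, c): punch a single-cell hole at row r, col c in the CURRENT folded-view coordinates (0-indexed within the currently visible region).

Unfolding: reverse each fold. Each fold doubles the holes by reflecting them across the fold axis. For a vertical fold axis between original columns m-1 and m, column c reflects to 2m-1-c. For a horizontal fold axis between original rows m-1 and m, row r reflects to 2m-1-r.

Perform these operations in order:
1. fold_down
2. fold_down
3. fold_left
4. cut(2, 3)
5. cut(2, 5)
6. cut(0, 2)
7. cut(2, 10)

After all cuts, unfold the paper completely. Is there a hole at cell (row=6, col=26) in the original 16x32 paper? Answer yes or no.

Answer: yes

Derivation:
Op 1 fold_down: fold axis h@8; visible region now rows[8,16) x cols[0,32) = 8x32
Op 2 fold_down: fold axis h@12; visible region now rows[12,16) x cols[0,32) = 4x32
Op 3 fold_left: fold axis v@16; visible region now rows[12,16) x cols[0,16) = 4x16
Op 4 cut(2, 3): punch at orig (14,3); cuts so far [(14, 3)]; region rows[12,16) x cols[0,16) = 4x16
Op 5 cut(2, 5): punch at orig (14,5); cuts so far [(14, 3), (14, 5)]; region rows[12,16) x cols[0,16) = 4x16
Op 6 cut(0, 2): punch at orig (12,2); cuts so far [(12, 2), (14, 3), (14, 5)]; region rows[12,16) x cols[0,16) = 4x16
Op 7 cut(2, 10): punch at orig (14,10); cuts so far [(12, 2), (14, 3), (14, 5), (14, 10)]; region rows[12,16) x cols[0,16) = 4x16
Unfold 1 (reflect across v@16): 8 holes -> [(12, 2), (12, 29), (14, 3), (14, 5), (14, 10), (14, 21), (14, 26), (14, 28)]
Unfold 2 (reflect across h@12): 16 holes -> [(9, 3), (9, 5), (9, 10), (9, 21), (9, 26), (9, 28), (11, 2), (11, 29), (12, 2), (12, 29), (14, 3), (14, 5), (14, 10), (14, 21), (14, 26), (14, 28)]
Unfold 3 (reflect across h@8): 32 holes -> [(1, 3), (1, 5), (1, 10), (1, 21), (1, 26), (1, 28), (3, 2), (3, 29), (4, 2), (4, 29), (6, 3), (6, 5), (6, 10), (6, 21), (6, 26), (6, 28), (9, 3), (9, 5), (9, 10), (9, 21), (9, 26), (9, 28), (11, 2), (11, 29), (12, 2), (12, 29), (14, 3), (14, 5), (14, 10), (14, 21), (14, 26), (14, 28)]
Holes: [(1, 3), (1, 5), (1, 10), (1, 21), (1, 26), (1, 28), (3, 2), (3, 29), (4, 2), (4, 29), (6, 3), (6, 5), (6, 10), (6, 21), (6, 26), (6, 28), (9, 3), (9, 5), (9, 10), (9, 21), (9, 26), (9, 28), (11, 2), (11, 29), (12, 2), (12, 29), (14, 3), (14, 5), (14, 10), (14, 21), (14, 26), (14, 28)]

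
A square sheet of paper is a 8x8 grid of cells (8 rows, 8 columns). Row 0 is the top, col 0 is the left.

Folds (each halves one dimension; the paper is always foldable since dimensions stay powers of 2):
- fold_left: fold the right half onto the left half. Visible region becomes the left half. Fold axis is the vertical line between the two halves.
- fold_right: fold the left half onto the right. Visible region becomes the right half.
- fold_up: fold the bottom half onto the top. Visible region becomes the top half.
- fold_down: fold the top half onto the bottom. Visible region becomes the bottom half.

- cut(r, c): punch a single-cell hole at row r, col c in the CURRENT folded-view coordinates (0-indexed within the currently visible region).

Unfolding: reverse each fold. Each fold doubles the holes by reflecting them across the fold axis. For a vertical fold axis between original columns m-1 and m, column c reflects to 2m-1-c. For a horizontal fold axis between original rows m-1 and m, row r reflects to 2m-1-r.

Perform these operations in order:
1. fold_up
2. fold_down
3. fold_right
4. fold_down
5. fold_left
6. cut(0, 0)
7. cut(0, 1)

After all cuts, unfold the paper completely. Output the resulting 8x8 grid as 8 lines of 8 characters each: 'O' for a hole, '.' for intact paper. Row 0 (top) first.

Op 1 fold_up: fold axis h@4; visible region now rows[0,4) x cols[0,8) = 4x8
Op 2 fold_down: fold axis h@2; visible region now rows[2,4) x cols[0,8) = 2x8
Op 3 fold_right: fold axis v@4; visible region now rows[2,4) x cols[4,8) = 2x4
Op 4 fold_down: fold axis h@3; visible region now rows[3,4) x cols[4,8) = 1x4
Op 5 fold_left: fold axis v@6; visible region now rows[3,4) x cols[4,6) = 1x2
Op 6 cut(0, 0): punch at orig (3,4); cuts so far [(3, 4)]; region rows[3,4) x cols[4,6) = 1x2
Op 7 cut(0, 1): punch at orig (3,5); cuts so far [(3, 4), (3, 5)]; region rows[3,4) x cols[4,6) = 1x2
Unfold 1 (reflect across v@6): 4 holes -> [(3, 4), (3, 5), (3, 6), (3, 7)]
Unfold 2 (reflect across h@3): 8 holes -> [(2, 4), (2, 5), (2, 6), (2, 7), (3, 4), (3, 5), (3, 6), (3, 7)]
Unfold 3 (reflect across v@4): 16 holes -> [(2, 0), (2, 1), (2, 2), (2, 3), (2, 4), (2, 5), (2, 6), (2, 7), (3, 0), (3, 1), (3, 2), (3, 3), (3, 4), (3, 5), (3, 6), (3, 7)]
Unfold 4 (reflect across h@2): 32 holes -> [(0, 0), (0, 1), (0, 2), (0, 3), (0, 4), (0, 5), (0, 6), (0, 7), (1, 0), (1, 1), (1, 2), (1, 3), (1, 4), (1, 5), (1, 6), (1, 7), (2, 0), (2, 1), (2, 2), (2, 3), (2, 4), (2, 5), (2, 6), (2, 7), (3, 0), (3, 1), (3, 2), (3, 3), (3, 4), (3, 5), (3, 6), (3, 7)]
Unfold 5 (reflect across h@4): 64 holes -> [(0, 0), (0, 1), (0, 2), (0, 3), (0, 4), (0, 5), (0, 6), (0, 7), (1, 0), (1, 1), (1, 2), (1, 3), (1, 4), (1, 5), (1, 6), (1, 7), (2, 0), (2, 1), (2, 2), (2, 3), (2, 4), (2, 5), (2, 6), (2, 7), (3, 0), (3, 1), (3, 2), (3, 3), (3, 4), (3, 5), (3, 6), (3, 7), (4, 0), (4, 1), (4, 2), (4, 3), (4, 4), (4, 5), (4, 6), (4, 7), (5, 0), (5, 1), (5, 2), (5, 3), (5, 4), (5, 5), (5, 6), (5, 7), (6, 0), (6, 1), (6, 2), (6, 3), (6, 4), (6, 5), (6, 6), (6, 7), (7, 0), (7, 1), (7, 2), (7, 3), (7, 4), (7, 5), (7, 6), (7, 7)]

Answer: OOOOOOOO
OOOOOOOO
OOOOOOOO
OOOOOOOO
OOOOOOOO
OOOOOOOO
OOOOOOOO
OOOOOOOO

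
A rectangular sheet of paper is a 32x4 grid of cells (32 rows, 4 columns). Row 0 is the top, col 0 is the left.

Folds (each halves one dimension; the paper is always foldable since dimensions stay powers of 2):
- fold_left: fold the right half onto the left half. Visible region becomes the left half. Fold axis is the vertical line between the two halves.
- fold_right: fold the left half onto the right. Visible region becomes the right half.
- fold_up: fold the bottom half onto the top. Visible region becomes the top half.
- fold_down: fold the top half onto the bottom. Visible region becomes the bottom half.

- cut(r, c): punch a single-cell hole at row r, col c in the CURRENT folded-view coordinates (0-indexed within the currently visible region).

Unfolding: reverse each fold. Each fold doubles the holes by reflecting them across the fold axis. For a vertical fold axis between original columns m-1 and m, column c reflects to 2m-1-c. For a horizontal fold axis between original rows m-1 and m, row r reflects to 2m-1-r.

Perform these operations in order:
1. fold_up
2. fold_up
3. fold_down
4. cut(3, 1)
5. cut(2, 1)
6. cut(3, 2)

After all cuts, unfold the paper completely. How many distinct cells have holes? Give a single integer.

Answer: 24

Derivation:
Op 1 fold_up: fold axis h@16; visible region now rows[0,16) x cols[0,4) = 16x4
Op 2 fold_up: fold axis h@8; visible region now rows[0,8) x cols[0,4) = 8x4
Op 3 fold_down: fold axis h@4; visible region now rows[4,8) x cols[0,4) = 4x4
Op 4 cut(3, 1): punch at orig (7,1); cuts so far [(7, 1)]; region rows[4,8) x cols[0,4) = 4x4
Op 5 cut(2, 1): punch at orig (6,1); cuts so far [(6, 1), (7, 1)]; region rows[4,8) x cols[0,4) = 4x4
Op 6 cut(3, 2): punch at orig (7,2); cuts so far [(6, 1), (7, 1), (7, 2)]; region rows[4,8) x cols[0,4) = 4x4
Unfold 1 (reflect across h@4): 6 holes -> [(0, 1), (0, 2), (1, 1), (6, 1), (7, 1), (7, 2)]
Unfold 2 (reflect across h@8): 12 holes -> [(0, 1), (0, 2), (1, 1), (6, 1), (7, 1), (7, 2), (8, 1), (8, 2), (9, 1), (14, 1), (15, 1), (15, 2)]
Unfold 3 (reflect across h@16): 24 holes -> [(0, 1), (0, 2), (1, 1), (6, 1), (7, 1), (7, 2), (8, 1), (8, 2), (9, 1), (14, 1), (15, 1), (15, 2), (16, 1), (16, 2), (17, 1), (22, 1), (23, 1), (23, 2), (24, 1), (24, 2), (25, 1), (30, 1), (31, 1), (31, 2)]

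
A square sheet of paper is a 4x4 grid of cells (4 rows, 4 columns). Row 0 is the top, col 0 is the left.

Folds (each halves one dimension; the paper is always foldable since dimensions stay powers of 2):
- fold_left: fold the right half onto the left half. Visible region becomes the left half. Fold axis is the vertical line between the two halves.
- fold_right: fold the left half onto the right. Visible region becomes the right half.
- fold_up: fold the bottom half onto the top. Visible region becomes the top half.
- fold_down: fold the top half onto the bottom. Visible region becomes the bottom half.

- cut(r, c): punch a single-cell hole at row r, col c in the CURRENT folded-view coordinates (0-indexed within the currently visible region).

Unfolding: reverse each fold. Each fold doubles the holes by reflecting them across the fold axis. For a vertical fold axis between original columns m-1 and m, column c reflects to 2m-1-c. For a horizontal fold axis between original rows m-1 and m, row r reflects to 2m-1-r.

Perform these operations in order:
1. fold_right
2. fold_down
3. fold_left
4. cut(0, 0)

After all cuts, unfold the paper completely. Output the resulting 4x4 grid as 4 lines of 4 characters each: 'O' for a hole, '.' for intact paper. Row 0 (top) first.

Answer: ....
OOOO
OOOO
....

Derivation:
Op 1 fold_right: fold axis v@2; visible region now rows[0,4) x cols[2,4) = 4x2
Op 2 fold_down: fold axis h@2; visible region now rows[2,4) x cols[2,4) = 2x2
Op 3 fold_left: fold axis v@3; visible region now rows[2,4) x cols[2,3) = 2x1
Op 4 cut(0, 0): punch at orig (2,2); cuts so far [(2, 2)]; region rows[2,4) x cols[2,3) = 2x1
Unfold 1 (reflect across v@3): 2 holes -> [(2, 2), (2, 3)]
Unfold 2 (reflect across h@2): 4 holes -> [(1, 2), (1, 3), (2, 2), (2, 3)]
Unfold 3 (reflect across v@2): 8 holes -> [(1, 0), (1, 1), (1, 2), (1, 3), (2, 0), (2, 1), (2, 2), (2, 3)]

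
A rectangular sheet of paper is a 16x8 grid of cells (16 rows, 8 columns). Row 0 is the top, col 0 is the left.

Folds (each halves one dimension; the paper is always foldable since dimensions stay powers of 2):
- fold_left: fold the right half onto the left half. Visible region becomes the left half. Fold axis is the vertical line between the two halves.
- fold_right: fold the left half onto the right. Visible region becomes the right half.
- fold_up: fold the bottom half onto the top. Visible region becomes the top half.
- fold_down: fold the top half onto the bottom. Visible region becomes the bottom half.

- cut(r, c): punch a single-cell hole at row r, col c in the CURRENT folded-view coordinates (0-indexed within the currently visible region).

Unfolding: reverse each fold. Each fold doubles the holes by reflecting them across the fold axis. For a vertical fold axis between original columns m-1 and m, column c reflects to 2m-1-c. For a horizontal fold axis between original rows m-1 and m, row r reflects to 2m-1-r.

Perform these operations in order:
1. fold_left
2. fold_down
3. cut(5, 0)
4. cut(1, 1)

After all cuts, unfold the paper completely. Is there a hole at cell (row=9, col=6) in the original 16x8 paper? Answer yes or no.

Op 1 fold_left: fold axis v@4; visible region now rows[0,16) x cols[0,4) = 16x4
Op 2 fold_down: fold axis h@8; visible region now rows[8,16) x cols[0,4) = 8x4
Op 3 cut(5, 0): punch at orig (13,0); cuts so far [(13, 0)]; region rows[8,16) x cols[0,4) = 8x4
Op 4 cut(1, 1): punch at orig (9,1); cuts so far [(9, 1), (13, 0)]; region rows[8,16) x cols[0,4) = 8x4
Unfold 1 (reflect across h@8): 4 holes -> [(2, 0), (6, 1), (9, 1), (13, 0)]
Unfold 2 (reflect across v@4): 8 holes -> [(2, 0), (2, 7), (6, 1), (6, 6), (9, 1), (9, 6), (13, 0), (13, 7)]
Holes: [(2, 0), (2, 7), (6, 1), (6, 6), (9, 1), (9, 6), (13, 0), (13, 7)]

Answer: yes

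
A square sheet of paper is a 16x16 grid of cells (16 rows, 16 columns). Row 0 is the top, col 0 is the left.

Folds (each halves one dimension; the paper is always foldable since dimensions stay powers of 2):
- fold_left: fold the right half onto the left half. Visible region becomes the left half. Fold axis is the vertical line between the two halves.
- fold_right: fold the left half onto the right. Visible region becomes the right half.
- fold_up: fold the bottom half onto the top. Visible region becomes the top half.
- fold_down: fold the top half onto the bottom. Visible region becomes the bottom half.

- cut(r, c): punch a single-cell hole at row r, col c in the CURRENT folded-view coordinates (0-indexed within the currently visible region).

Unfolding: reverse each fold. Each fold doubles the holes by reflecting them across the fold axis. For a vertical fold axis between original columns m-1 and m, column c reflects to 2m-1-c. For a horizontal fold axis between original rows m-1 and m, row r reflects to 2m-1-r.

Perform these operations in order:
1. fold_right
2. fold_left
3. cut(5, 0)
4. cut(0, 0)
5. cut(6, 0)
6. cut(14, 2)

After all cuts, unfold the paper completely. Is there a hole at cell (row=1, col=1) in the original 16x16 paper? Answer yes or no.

Op 1 fold_right: fold axis v@8; visible region now rows[0,16) x cols[8,16) = 16x8
Op 2 fold_left: fold axis v@12; visible region now rows[0,16) x cols[8,12) = 16x4
Op 3 cut(5, 0): punch at orig (5,8); cuts so far [(5, 8)]; region rows[0,16) x cols[8,12) = 16x4
Op 4 cut(0, 0): punch at orig (0,8); cuts so far [(0, 8), (5, 8)]; region rows[0,16) x cols[8,12) = 16x4
Op 5 cut(6, 0): punch at orig (6,8); cuts so far [(0, 8), (5, 8), (6, 8)]; region rows[0,16) x cols[8,12) = 16x4
Op 6 cut(14, 2): punch at orig (14,10); cuts so far [(0, 8), (5, 8), (6, 8), (14, 10)]; region rows[0,16) x cols[8,12) = 16x4
Unfold 1 (reflect across v@12): 8 holes -> [(0, 8), (0, 15), (5, 8), (5, 15), (6, 8), (6, 15), (14, 10), (14, 13)]
Unfold 2 (reflect across v@8): 16 holes -> [(0, 0), (0, 7), (0, 8), (0, 15), (5, 0), (5, 7), (5, 8), (5, 15), (6, 0), (6, 7), (6, 8), (6, 15), (14, 2), (14, 5), (14, 10), (14, 13)]
Holes: [(0, 0), (0, 7), (0, 8), (0, 15), (5, 0), (5, 7), (5, 8), (5, 15), (6, 0), (6, 7), (6, 8), (6, 15), (14, 2), (14, 5), (14, 10), (14, 13)]

Answer: no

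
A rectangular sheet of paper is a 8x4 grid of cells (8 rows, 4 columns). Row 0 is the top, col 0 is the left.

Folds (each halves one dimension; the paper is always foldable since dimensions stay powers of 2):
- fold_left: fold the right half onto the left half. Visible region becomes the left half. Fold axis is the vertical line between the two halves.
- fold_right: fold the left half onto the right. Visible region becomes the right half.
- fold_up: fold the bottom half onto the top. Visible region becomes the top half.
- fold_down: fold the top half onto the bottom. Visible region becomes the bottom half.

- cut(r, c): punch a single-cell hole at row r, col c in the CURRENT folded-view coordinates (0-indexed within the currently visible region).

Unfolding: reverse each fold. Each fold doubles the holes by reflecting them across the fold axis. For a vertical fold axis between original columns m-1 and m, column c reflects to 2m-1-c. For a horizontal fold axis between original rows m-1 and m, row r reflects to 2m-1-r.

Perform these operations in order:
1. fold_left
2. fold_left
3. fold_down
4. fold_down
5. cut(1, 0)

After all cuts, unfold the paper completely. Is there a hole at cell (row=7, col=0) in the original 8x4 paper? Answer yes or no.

Answer: yes

Derivation:
Op 1 fold_left: fold axis v@2; visible region now rows[0,8) x cols[0,2) = 8x2
Op 2 fold_left: fold axis v@1; visible region now rows[0,8) x cols[0,1) = 8x1
Op 3 fold_down: fold axis h@4; visible region now rows[4,8) x cols[0,1) = 4x1
Op 4 fold_down: fold axis h@6; visible region now rows[6,8) x cols[0,1) = 2x1
Op 5 cut(1, 0): punch at orig (7,0); cuts so far [(7, 0)]; region rows[6,8) x cols[0,1) = 2x1
Unfold 1 (reflect across h@6): 2 holes -> [(4, 0), (7, 0)]
Unfold 2 (reflect across h@4): 4 holes -> [(0, 0), (3, 0), (4, 0), (7, 0)]
Unfold 3 (reflect across v@1): 8 holes -> [(0, 0), (0, 1), (3, 0), (3, 1), (4, 0), (4, 1), (7, 0), (7, 1)]
Unfold 4 (reflect across v@2): 16 holes -> [(0, 0), (0, 1), (0, 2), (0, 3), (3, 0), (3, 1), (3, 2), (3, 3), (4, 0), (4, 1), (4, 2), (4, 3), (7, 0), (7, 1), (7, 2), (7, 3)]
Holes: [(0, 0), (0, 1), (0, 2), (0, 3), (3, 0), (3, 1), (3, 2), (3, 3), (4, 0), (4, 1), (4, 2), (4, 3), (7, 0), (7, 1), (7, 2), (7, 3)]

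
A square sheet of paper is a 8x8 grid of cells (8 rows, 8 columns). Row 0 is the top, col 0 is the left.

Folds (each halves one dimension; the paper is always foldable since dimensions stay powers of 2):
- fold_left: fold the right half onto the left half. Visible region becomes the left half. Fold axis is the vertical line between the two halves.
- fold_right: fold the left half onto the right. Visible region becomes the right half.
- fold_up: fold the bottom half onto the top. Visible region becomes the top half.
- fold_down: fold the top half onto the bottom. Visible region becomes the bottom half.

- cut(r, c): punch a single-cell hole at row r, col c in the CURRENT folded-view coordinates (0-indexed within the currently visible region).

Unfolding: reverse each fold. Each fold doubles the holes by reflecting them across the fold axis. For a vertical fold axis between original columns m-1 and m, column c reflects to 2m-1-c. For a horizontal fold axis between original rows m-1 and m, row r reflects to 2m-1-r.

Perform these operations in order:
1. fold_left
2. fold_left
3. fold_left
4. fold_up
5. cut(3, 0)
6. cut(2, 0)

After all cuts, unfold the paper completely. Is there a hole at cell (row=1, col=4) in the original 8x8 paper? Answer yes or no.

Op 1 fold_left: fold axis v@4; visible region now rows[0,8) x cols[0,4) = 8x4
Op 2 fold_left: fold axis v@2; visible region now rows[0,8) x cols[0,2) = 8x2
Op 3 fold_left: fold axis v@1; visible region now rows[0,8) x cols[0,1) = 8x1
Op 4 fold_up: fold axis h@4; visible region now rows[0,4) x cols[0,1) = 4x1
Op 5 cut(3, 0): punch at orig (3,0); cuts so far [(3, 0)]; region rows[0,4) x cols[0,1) = 4x1
Op 6 cut(2, 0): punch at orig (2,0); cuts so far [(2, 0), (3, 0)]; region rows[0,4) x cols[0,1) = 4x1
Unfold 1 (reflect across h@4): 4 holes -> [(2, 0), (3, 0), (4, 0), (5, 0)]
Unfold 2 (reflect across v@1): 8 holes -> [(2, 0), (2, 1), (3, 0), (3, 1), (4, 0), (4, 1), (5, 0), (5, 1)]
Unfold 3 (reflect across v@2): 16 holes -> [(2, 0), (2, 1), (2, 2), (2, 3), (3, 0), (3, 1), (3, 2), (3, 3), (4, 0), (4, 1), (4, 2), (4, 3), (5, 0), (5, 1), (5, 2), (5, 3)]
Unfold 4 (reflect across v@4): 32 holes -> [(2, 0), (2, 1), (2, 2), (2, 3), (2, 4), (2, 5), (2, 6), (2, 7), (3, 0), (3, 1), (3, 2), (3, 3), (3, 4), (3, 5), (3, 6), (3, 7), (4, 0), (4, 1), (4, 2), (4, 3), (4, 4), (4, 5), (4, 6), (4, 7), (5, 0), (5, 1), (5, 2), (5, 3), (5, 4), (5, 5), (5, 6), (5, 7)]
Holes: [(2, 0), (2, 1), (2, 2), (2, 3), (2, 4), (2, 5), (2, 6), (2, 7), (3, 0), (3, 1), (3, 2), (3, 3), (3, 4), (3, 5), (3, 6), (3, 7), (4, 0), (4, 1), (4, 2), (4, 3), (4, 4), (4, 5), (4, 6), (4, 7), (5, 0), (5, 1), (5, 2), (5, 3), (5, 4), (5, 5), (5, 6), (5, 7)]

Answer: no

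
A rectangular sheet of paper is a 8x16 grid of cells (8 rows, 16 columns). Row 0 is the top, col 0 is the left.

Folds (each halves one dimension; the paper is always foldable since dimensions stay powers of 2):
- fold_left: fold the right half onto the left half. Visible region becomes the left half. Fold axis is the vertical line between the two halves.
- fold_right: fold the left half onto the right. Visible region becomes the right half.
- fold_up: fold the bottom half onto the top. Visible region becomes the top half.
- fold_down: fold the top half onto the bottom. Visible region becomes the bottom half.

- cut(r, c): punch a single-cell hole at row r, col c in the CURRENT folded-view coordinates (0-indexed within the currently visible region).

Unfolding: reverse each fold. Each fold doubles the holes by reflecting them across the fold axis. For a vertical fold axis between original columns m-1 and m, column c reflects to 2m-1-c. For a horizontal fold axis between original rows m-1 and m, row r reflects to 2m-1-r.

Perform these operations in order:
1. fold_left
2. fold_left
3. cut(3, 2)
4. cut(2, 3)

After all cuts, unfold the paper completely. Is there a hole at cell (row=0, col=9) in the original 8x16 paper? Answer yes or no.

Answer: no

Derivation:
Op 1 fold_left: fold axis v@8; visible region now rows[0,8) x cols[0,8) = 8x8
Op 2 fold_left: fold axis v@4; visible region now rows[0,8) x cols[0,4) = 8x4
Op 3 cut(3, 2): punch at orig (3,2); cuts so far [(3, 2)]; region rows[0,8) x cols[0,4) = 8x4
Op 4 cut(2, 3): punch at orig (2,3); cuts so far [(2, 3), (3, 2)]; region rows[0,8) x cols[0,4) = 8x4
Unfold 1 (reflect across v@4): 4 holes -> [(2, 3), (2, 4), (3, 2), (3, 5)]
Unfold 2 (reflect across v@8): 8 holes -> [(2, 3), (2, 4), (2, 11), (2, 12), (3, 2), (3, 5), (3, 10), (3, 13)]
Holes: [(2, 3), (2, 4), (2, 11), (2, 12), (3, 2), (3, 5), (3, 10), (3, 13)]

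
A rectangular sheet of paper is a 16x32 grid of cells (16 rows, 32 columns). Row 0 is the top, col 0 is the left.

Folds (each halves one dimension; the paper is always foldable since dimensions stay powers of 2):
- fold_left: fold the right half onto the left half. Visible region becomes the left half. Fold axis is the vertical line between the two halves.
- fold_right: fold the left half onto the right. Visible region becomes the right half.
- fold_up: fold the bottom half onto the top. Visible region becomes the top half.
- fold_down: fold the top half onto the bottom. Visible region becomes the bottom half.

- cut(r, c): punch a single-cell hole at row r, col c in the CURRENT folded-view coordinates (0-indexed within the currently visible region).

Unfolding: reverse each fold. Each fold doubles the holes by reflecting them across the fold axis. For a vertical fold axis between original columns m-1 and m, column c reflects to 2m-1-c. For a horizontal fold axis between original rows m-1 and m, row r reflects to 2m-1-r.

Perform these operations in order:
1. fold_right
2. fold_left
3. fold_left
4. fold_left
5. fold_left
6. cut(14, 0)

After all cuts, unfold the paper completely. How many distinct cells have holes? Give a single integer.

Answer: 32

Derivation:
Op 1 fold_right: fold axis v@16; visible region now rows[0,16) x cols[16,32) = 16x16
Op 2 fold_left: fold axis v@24; visible region now rows[0,16) x cols[16,24) = 16x8
Op 3 fold_left: fold axis v@20; visible region now rows[0,16) x cols[16,20) = 16x4
Op 4 fold_left: fold axis v@18; visible region now rows[0,16) x cols[16,18) = 16x2
Op 5 fold_left: fold axis v@17; visible region now rows[0,16) x cols[16,17) = 16x1
Op 6 cut(14, 0): punch at orig (14,16); cuts so far [(14, 16)]; region rows[0,16) x cols[16,17) = 16x1
Unfold 1 (reflect across v@17): 2 holes -> [(14, 16), (14, 17)]
Unfold 2 (reflect across v@18): 4 holes -> [(14, 16), (14, 17), (14, 18), (14, 19)]
Unfold 3 (reflect across v@20): 8 holes -> [(14, 16), (14, 17), (14, 18), (14, 19), (14, 20), (14, 21), (14, 22), (14, 23)]
Unfold 4 (reflect across v@24): 16 holes -> [(14, 16), (14, 17), (14, 18), (14, 19), (14, 20), (14, 21), (14, 22), (14, 23), (14, 24), (14, 25), (14, 26), (14, 27), (14, 28), (14, 29), (14, 30), (14, 31)]
Unfold 5 (reflect across v@16): 32 holes -> [(14, 0), (14, 1), (14, 2), (14, 3), (14, 4), (14, 5), (14, 6), (14, 7), (14, 8), (14, 9), (14, 10), (14, 11), (14, 12), (14, 13), (14, 14), (14, 15), (14, 16), (14, 17), (14, 18), (14, 19), (14, 20), (14, 21), (14, 22), (14, 23), (14, 24), (14, 25), (14, 26), (14, 27), (14, 28), (14, 29), (14, 30), (14, 31)]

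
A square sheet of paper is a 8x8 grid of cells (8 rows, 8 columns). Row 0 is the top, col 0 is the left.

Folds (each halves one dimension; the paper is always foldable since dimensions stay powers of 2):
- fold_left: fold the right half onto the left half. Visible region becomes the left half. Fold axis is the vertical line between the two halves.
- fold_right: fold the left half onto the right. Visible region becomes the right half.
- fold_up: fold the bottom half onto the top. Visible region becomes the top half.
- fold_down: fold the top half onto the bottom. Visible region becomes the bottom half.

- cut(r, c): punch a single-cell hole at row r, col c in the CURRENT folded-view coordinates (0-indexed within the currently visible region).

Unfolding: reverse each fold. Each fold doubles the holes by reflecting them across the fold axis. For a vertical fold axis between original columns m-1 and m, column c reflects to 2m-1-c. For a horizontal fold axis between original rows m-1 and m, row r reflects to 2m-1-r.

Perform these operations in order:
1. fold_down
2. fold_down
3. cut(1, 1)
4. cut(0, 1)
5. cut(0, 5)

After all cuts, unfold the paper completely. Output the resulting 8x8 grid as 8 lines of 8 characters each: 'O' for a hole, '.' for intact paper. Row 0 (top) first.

Answer: .O......
.O...O..
.O...O..
.O......
.O......
.O...O..
.O...O..
.O......

Derivation:
Op 1 fold_down: fold axis h@4; visible region now rows[4,8) x cols[0,8) = 4x8
Op 2 fold_down: fold axis h@6; visible region now rows[6,8) x cols[0,8) = 2x8
Op 3 cut(1, 1): punch at orig (7,1); cuts so far [(7, 1)]; region rows[6,8) x cols[0,8) = 2x8
Op 4 cut(0, 1): punch at orig (6,1); cuts so far [(6, 1), (7, 1)]; region rows[6,8) x cols[0,8) = 2x8
Op 5 cut(0, 5): punch at orig (6,5); cuts so far [(6, 1), (6, 5), (7, 1)]; region rows[6,8) x cols[0,8) = 2x8
Unfold 1 (reflect across h@6): 6 holes -> [(4, 1), (5, 1), (5, 5), (6, 1), (6, 5), (7, 1)]
Unfold 2 (reflect across h@4): 12 holes -> [(0, 1), (1, 1), (1, 5), (2, 1), (2, 5), (3, 1), (4, 1), (5, 1), (5, 5), (6, 1), (6, 5), (7, 1)]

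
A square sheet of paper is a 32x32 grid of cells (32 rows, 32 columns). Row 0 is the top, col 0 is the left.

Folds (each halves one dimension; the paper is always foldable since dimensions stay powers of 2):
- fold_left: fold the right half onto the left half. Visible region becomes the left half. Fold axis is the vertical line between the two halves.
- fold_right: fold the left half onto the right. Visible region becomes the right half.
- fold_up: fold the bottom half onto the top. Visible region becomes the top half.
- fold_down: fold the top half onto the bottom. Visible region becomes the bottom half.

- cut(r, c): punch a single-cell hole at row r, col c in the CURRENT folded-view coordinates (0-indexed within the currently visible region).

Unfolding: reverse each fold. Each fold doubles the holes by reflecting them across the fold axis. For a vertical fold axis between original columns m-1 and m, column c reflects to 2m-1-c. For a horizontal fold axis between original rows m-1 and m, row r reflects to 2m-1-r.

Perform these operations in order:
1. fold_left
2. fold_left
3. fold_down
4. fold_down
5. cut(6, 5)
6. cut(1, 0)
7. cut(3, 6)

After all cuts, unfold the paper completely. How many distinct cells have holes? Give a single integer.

Op 1 fold_left: fold axis v@16; visible region now rows[0,32) x cols[0,16) = 32x16
Op 2 fold_left: fold axis v@8; visible region now rows[0,32) x cols[0,8) = 32x8
Op 3 fold_down: fold axis h@16; visible region now rows[16,32) x cols[0,8) = 16x8
Op 4 fold_down: fold axis h@24; visible region now rows[24,32) x cols[0,8) = 8x8
Op 5 cut(6, 5): punch at orig (30,5); cuts so far [(30, 5)]; region rows[24,32) x cols[0,8) = 8x8
Op 6 cut(1, 0): punch at orig (25,0); cuts so far [(25, 0), (30, 5)]; region rows[24,32) x cols[0,8) = 8x8
Op 7 cut(3, 6): punch at orig (27,6); cuts so far [(25, 0), (27, 6), (30, 5)]; region rows[24,32) x cols[0,8) = 8x8
Unfold 1 (reflect across h@24): 6 holes -> [(17, 5), (20, 6), (22, 0), (25, 0), (27, 6), (30, 5)]
Unfold 2 (reflect across h@16): 12 holes -> [(1, 5), (4, 6), (6, 0), (9, 0), (11, 6), (14, 5), (17, 5), (20, 6), (22, 0), (25, 0), (27, 6), (30, 5)]
Unfold 3 (reflect across v@8): 24 holes -> [(1, 5), (1, 10), (4, 6), (4, 9), (6, 0), (6, 15), (9, 0), (9, 15), (11, 6), (11, 9), (14, 5), (14, 10), (17, 5), (17, 10), (20, 6), (20, 9), (22, 0), (22, 15), (25, 0), (25, 15), (27, 6), (27, 9), (30, 5), (30, 10)]
Unfold 4 (reflect across v@16): 48 holes -> [(1, 5), (1, 10), (1, 21), (1, 26), (4, 6), (4, 9), (4, 22), (4, 25), (6, 0), (6, 15), (6, 16), (6, 31), (9, 0), (9, 15), (9, 16), (9, 31), (11, 6), (11, 9), (11, 22), (11, 25), (14, 5), (14, 10), (14, 21), (14, 26), (17, 5), (17, 10), (17, 21), (17, 26), (20, 6), (20, 9), (20, 22), (20, 25), (22, 0), (22, 15), (22, 16), (22, 31), (25, 0), (25, 15), (25, 16), (25, 31), (27, 6), (27, 9), (27, 22), (27, 25), (30, 5), (30, 10), (30, 21), (30, 26)]

Answer: 48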